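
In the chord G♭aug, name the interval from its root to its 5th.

augmented 5th

Spelling the chord: G♭-B♭-D.
The root is G♭ and the 5th is D.
G♭ up to D is 8 semitones, a half step wider than a perfect fifth, so the interval is augmented.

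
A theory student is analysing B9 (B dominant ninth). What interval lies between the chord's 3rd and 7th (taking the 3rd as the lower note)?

diminished fifth

The chord tones of B9 are B–D#–F#–A–C#.
That puts D# below A.
D# up to A is 6 semitones, a half step narrower than a perfect fifth, so the interval is diminished.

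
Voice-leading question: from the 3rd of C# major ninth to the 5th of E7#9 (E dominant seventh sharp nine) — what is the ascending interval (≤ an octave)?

diminished fifth

The 3rd of C# major ninth is E#; the 5th of E7#9 (E dominant seventh sharp nine) is B.
E# up to B is 6 semitones, a half step narrower than a perfect fifth, so the interval is diminished.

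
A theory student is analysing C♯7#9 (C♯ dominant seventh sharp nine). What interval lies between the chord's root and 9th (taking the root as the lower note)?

augmented 9th

C♯ dominant seventh sharp nine is spelled C♯-E♯-G♯-B-D𝄪.
Root = C♯; 9th = D𝄪.
9 letter names make it a ninth; at 15 semitones (a half step wider than major) the quality is augmented.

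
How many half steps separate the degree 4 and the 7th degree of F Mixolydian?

5

The scale is F G A Bb C D Eb.
Bb up to Eb is a perfect fourth — 5 semitones.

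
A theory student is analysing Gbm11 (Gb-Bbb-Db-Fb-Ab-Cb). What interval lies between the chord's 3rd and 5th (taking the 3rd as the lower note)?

major third

3rd = Bbb; 5th = Db.
From Bbb to Db is 4 semitones, exactly the major third.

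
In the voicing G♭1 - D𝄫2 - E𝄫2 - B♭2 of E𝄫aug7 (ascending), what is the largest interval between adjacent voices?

augmented fifth

Adjacent intervals: G♭1→D𝄫2 = diminished fifth; D𝄫2→E𝄫2 = major second; E𝄫2→B♭2 = augmented fifth.
The largest is E𝄫2 to B♭2, an augmented fifth (8 semitones).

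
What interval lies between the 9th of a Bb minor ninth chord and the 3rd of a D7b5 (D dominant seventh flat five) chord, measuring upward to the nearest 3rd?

augmented 4th

The 9th of Bb minor ninth is C; the 3rd of D7b5 (D dominant seventh flat five) is F#.
From C to F#: 6 semitones over a fourth = augmented.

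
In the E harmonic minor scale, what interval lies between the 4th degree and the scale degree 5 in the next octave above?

major 9th

The scale runs E F# G A B C D#.
The 4th degree is A and the 5th scale degree (up an octave) is B.
From A to B is 14 semitones, exactly the major ninth.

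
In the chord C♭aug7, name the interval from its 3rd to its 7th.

C♭7#5 (C♭ augmented seventh): C♭-E♭-G-B𝄫.
That puts E♭ below B𝄫.
E♭ up to B𝄫 is 6 semitones, a half step narrower than a perfect fifth, so the interval is diminished.

d5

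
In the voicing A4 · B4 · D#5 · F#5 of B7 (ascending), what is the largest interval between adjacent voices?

major third

Adjacent intervals: A4→B4 = major second; B4→D#5 = major third; D#5→F#5 = minor third.
The largest is B4 to D#5, a major third (4 semitones).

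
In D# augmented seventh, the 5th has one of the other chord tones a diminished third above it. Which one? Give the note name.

D#7#5 is spelled D#–F##–A##–C#.
The 5th is A##. A diminished third above A## is C#.
C# is the chord's 7th.

C#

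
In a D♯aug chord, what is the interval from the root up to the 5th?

The chord tones of D♯aug are D♯, F𝄪, A𝄪.
The root is D♯ and the 5th is A𝄪.
5 letter names make it a fifth; at 8 semitones (a half step wider than perfect) the quality is augmented.

augmented fifth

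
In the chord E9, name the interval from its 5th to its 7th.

minor third

E9 (E dominant ninth) is spelled E, G#, B, D, F#.
So we need the interval from B up to D.
From B to D: 3 semitones over a third = minor.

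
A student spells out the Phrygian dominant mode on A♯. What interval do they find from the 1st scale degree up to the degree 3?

Spelling the Phrygian dominant mode on A♯: A♯ B C𝄪 D♯ E♯ F♯ G♯.
That puts A♯ below C𝄪.
A♯ up to C𝄪 spans 3 letter names and 4 semitones — a major third.

major third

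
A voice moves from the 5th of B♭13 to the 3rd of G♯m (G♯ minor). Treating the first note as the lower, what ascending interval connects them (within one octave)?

The 5th of B♭13 is F; the 3rd of G♯m (G♯ minor) is B.
From F to B: 6 semitones over a fourth = augmented.

augmented fourth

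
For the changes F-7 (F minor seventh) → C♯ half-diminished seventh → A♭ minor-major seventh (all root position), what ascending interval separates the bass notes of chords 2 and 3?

The roots are C♯ and A♭.
6 letter names make it a sixth; at 7 semitones (a whole step narrower than major) the quality is diminished.

diminished 6th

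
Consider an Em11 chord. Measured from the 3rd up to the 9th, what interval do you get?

M7

The chord tones of Em11 are E G B D F# A.
That puts G below F#.
From G to F# is 11 semitones, exactly the major seventh.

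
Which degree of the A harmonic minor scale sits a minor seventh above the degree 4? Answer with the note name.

The scale is A B C D E F G#.
The degree 4 is D; a minor seventh above that is C — scale degree 3.

C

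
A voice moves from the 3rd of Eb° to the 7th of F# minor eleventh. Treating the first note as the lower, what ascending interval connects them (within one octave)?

The 3rd of Eb° is Gb; the 7th of F# minor eleventh is E.
Gb up to E is 10 semitones, a half step wider than a major sixth, so the interval is augmented.

augmented sixth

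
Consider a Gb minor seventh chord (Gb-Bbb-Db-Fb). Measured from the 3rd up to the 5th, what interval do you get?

major 3rd

So we need the interval from Bbb up to Db.
Bbb up to Db spans 3 letter names and 4 semitones — a major third.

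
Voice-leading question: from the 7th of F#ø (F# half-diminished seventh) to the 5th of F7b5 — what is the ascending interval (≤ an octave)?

The 7th of F#ø (F# half-diminished seventh) is E; the 5th of F7b5 is Cb.
E up to Cb is 7 semitones, a whole step narrower than a major sixth, so the interval is diminished.

diminished sixth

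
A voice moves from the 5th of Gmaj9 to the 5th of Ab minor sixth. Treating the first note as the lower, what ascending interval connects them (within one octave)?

Gmaj9 has D as its 5th, and Ab minor sixth has Eb as its 5th.
From D to Eb: 1 semitone over a second = minor.

minor second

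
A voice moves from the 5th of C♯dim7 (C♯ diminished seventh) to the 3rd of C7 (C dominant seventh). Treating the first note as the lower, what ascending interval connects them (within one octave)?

major 6th

The 5th of C♯dim7 (C♯ diminished seventh) is G; the 3rd of C7 (C dominant seventh) is E.
From G to E is 9 semitones, exactly the major sixth.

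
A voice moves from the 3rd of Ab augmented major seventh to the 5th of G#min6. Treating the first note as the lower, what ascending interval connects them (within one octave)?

The 3rd of Ab augmented major seventh is C; the 5th of G#min6 is D#.
C up to D# is 3 semitones, a half step wider than a major second, so the interval is augmented.

augmented second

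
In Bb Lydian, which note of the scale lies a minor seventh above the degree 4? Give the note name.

The scale is Bb C D E F G A.
The degree 4 is E; a minor seventh above that is D — scale degree 3.

D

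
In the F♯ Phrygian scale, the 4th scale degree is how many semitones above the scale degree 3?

The scale is F♯ G A B C♯ D E.
A up to B is a major second — 2 semitones.

2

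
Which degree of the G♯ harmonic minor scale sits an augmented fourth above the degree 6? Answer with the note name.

A#

The scale is G♯ A♯ B C♯ D♯ E F𝄪.
The degree 6 is E; an augmented fourth above that is A♯ — scale degree 2.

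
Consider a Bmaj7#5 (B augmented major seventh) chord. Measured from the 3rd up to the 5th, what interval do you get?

major third

B augmented major seventh is spelled B–D#–F##–A#.
3rd = D#; 5th = F##.
From D# to F## is 4 semitones, exactly the major third.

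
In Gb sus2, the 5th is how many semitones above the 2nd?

5

The chord tones of Gb sus2 are Gb, Ab, Db.
Ab to Db is a perfect fourth: 5 semitones.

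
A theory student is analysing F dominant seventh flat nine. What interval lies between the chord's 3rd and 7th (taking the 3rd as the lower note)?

F dominant seventh flat nine is spelled F-A-C-Eb-Gb.
The 3rd is A and the 7th is Eb.
5 letter names make it a fifth; at 6 semitones (a half step narrower than perfect) the quality is diminished.

d5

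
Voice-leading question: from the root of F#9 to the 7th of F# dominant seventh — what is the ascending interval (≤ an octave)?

minor seventh

The root of F#9 is F#; the 7th of F# dominant seventh is E.
7 letter names make it a seventh; at 10 semitones (a half step narrower than major) the quality is minor.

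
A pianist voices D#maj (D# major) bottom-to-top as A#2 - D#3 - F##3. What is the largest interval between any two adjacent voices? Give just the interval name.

Adjacent intervals: A#2→D#3 = perfect fourth; D#3→F##3 = major third.
The largest is A#2 to D#3, a perfect fourth (5 semitones).

perfect fourth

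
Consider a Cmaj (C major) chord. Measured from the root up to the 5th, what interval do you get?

perfect fifth

Cmaj is spelled C E G.
That puts C below G.
C up to G spans 5 letter names and 7 semitones — a perfect fifth.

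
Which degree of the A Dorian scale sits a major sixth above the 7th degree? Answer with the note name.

E

The scale is A B C D E F# G.
The 7th degree is G; a major sixth above that is E — scale degree 5.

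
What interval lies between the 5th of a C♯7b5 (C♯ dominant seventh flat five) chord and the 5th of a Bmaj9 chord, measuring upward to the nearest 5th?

major seventh

C♯7b5 (C♯ dominant seventh flat five) has G as its 5th, and Bmaj9 has F♯ as its 5th.
Counting 7 letters and 11 half steps from G gives a major seventh.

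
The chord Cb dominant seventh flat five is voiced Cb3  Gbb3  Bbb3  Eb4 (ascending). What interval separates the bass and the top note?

M10

The outer voices are Cb3 and Eb4.
Cb up to Eb spans 10 letter names and 16 semitones — a major tenth.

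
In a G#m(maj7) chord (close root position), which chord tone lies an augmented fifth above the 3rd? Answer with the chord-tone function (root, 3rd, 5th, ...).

7th

G#mM7 is spelled G#–B–D#–F##.
The 3rd is B. An augmented fifth above B is F##.
F## is the chord's 7th.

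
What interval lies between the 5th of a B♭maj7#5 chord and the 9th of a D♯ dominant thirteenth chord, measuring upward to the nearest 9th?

B♭maj7#5 has F♯ as its 5th, and D♯ dominant thirteenth has E♯ as its 9th.
From F♯ to E♯ is 11 semitones, exactly the major seventh.

major seventh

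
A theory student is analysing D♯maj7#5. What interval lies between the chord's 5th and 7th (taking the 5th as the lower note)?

The chord tones of D♯+maj7 are D♯-F𝄪-A𝄪-C𝄪.
The 5th is A𝄪 and the 7th is C𝄪.
From A𝄪 to C𝄪: 3 semitones over a third = minor.

minor third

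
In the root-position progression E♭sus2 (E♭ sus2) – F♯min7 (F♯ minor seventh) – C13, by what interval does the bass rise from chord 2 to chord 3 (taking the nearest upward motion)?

d5

The roots are F♯ and C.
5 letter names make it a fifth; at 6 semitones (a half step narrower than perfect) the quality is diminished.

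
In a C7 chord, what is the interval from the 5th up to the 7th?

minor third

Spelling the chord: C E G B♭.
The 5th is G and the 7th is B♭.
3 letter names make it a third; at 3 semitones (a half step narrower than major) the quality is minor.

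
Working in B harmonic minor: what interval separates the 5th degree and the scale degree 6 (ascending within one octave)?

minor second

Spelling B harmonic minor: B C# D E F# G A#.
The 5th degree is F# and the scale degree 6 is G.
2 letter names make it a second; at 1 semitone (a half step narrower than major) the quality is minor.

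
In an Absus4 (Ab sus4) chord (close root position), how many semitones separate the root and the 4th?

5

The chord tones of Absus4 (Ab sus4) are Ab, Db, Eb.
Ab to Db is a perfect fourth: 5 semitones.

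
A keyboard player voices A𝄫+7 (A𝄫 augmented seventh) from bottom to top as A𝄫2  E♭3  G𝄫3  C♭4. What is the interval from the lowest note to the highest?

major 10th

The outer voices are A𝄫2 and C♭4.
A𝄫 up to C♭ spans 10 letter names and 16 semitones — a major tenth.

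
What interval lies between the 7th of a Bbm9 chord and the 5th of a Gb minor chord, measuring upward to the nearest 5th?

The 7th of Bbm9 is Ab; the 5th of Gb minor is Db.
Ab up to Db spans 4 letter names and 5 semitones — a perfect fourth.

P4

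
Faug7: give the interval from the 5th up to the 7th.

F7#5 is spelled F A C♯ E♭.
The 5th is C♯ and the 7th is E♭.
3 letter names make it a third; at 2 semitones (a whole step narrower than major) the quality is diminished.

diminished 3rd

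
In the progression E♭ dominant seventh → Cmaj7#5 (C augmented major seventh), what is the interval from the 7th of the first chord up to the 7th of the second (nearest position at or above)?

augmented 6th

The 7th of E♭ dominant seventh is D♭; the 7th of Cmaj7#5 (C augmented major seventh) is B.
6 letter names make it a sixth; at 10 semitones (a half step wider than major) the quality is augmented.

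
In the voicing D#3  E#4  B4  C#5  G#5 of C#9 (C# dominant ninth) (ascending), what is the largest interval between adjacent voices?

Adjacent intervals: D#3→E#4 = major ninth; E#4→B4 = diminished fifth; B4→C#5 = major second; C#5→G#5 = perfect fifth.
The largest is D#3 to E#4, a major ninth (14 semitones).

major ninth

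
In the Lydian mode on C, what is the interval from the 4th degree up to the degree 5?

minor second

Spelling the Lydian mode on C: C D E F# G A B.
So we need the interval from F# up to G.
From F# to G: 1 semitone over a second = minor.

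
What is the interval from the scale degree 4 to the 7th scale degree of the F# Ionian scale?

A4

F# major: F# G# A# B C# D# E#.
The scale degree 4 is B and the scale degree 7 is E#.
B up to E# is 6 semitones, a half step wider than a perfect fourth, so the interval is augmented.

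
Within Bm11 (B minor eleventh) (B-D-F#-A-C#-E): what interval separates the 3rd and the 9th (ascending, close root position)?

So we need the interval from D up to C#.
From D to C# is 11 semitones, exactly the major seventh.

major seventh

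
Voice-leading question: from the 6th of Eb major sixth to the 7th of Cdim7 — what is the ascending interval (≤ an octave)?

The 6th of Eb major sixth is C; the 7th of Cdim7 is Bbb.
From C to Bbb: 9 semitones over a seventh = diminished.

diminished 7th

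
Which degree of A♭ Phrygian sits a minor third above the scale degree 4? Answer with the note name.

The scale is A♭ B𝄫 C♭ D♭ E♭ F♭ G♭.
The scale degree 4 is D♭; a minor third above that is F♭ — scale degree 6.

Fb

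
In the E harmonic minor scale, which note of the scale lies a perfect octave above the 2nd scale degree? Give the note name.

The scale is E F♯ G A B C D♯.
The 2nd scale degree is F♯; a perfect octave above that is F♯ — scale degree 2.

F#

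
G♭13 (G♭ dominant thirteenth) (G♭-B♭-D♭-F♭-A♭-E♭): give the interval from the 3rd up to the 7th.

d5

So we need the interval from B♭ up to F♭.
5 letter names make it a fifth; at 6 semitones (a half step narrower than perfect) the quality is diminished.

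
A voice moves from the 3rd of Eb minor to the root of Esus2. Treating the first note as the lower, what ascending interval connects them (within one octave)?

The 3rd of Eb minor is Gb; the root of Esus2 is E.
From Gb to E: 10 semitones over a sixth = augmented.

augmented sixth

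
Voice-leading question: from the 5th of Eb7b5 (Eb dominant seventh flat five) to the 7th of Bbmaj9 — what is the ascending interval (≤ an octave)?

augmented 7th

Eb7b5 (Eb dominant seventh flat five) has Bbb as its 5th, and Bbmaj9 has A as its 7th.
Bbb up to A is 12 semitones, a half step wider than a major seventh, so the interval is augmented.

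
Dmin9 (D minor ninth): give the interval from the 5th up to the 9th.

The chord tones of D minor ninth are D–F–A–C–E.
5th = A; 9th = E.
From A to E is 7 semitones, exactly the perfect fifth.

perfect 5th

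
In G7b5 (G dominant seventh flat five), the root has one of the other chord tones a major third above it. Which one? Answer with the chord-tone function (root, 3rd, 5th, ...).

Spelling the chord: G, B, Db, F.
The root is G. A major third above G is B.
B is the chord's 3rd.

3rd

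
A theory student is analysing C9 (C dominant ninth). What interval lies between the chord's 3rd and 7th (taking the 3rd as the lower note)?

diminished fifth

C9 is spelled C-E-G-Bb-D.
That puts E below Bb.
5 letter names make it a fifth; at 6 semitones (a half step narrower than perfect) the quality is diminished.
That tritone between 3rd and 7th is what gives the dominant seventh its pull toward resolution.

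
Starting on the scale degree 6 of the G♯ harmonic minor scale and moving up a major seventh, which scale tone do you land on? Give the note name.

D#

The scale is G♯ A♯ B C♯ D♯ E F𝄪.
The scale degree 6 is E; a major seventh above that is D♯ — scale degree 5.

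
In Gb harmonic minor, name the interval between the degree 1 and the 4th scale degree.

The scale runs Gb Ab Bbb Cb Db Ebb F.
So we need the interval from Gb up to Cb.
From Gb to Cb is 5 semitones, exactly the perfect fourth.

perfect 4th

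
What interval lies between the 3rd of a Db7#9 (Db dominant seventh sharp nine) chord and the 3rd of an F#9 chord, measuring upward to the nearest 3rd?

augmented third

The 3rd of Db7#9 (Db dominant seventh sharp nine) is F; the 3rd of F#9 is A#.
F up to A# is 5 semitones, a half step wider than a major third, so the interval is augmented.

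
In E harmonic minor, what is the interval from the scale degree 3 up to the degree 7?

Spelling E harmonic minor: E F♯ G A B C D♯.
That puts G below D♯.
From G to D♯: 8 semitones over a fifth = augmented.

augmented 5th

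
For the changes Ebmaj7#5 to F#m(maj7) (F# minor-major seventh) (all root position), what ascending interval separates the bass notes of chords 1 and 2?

augmented second

The roots are Eb and F#.
Eb up to F# is 3 semitones, a half step wider than a major second, so the interval is augmented.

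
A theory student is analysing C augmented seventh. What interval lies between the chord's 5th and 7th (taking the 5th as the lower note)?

C7#5: C, E, G♯, B♭.
That puts G♯ below B♭.
3 letter names make it a third; at 2 semitones (a whole step narrower than major) the quality is diminished.

d3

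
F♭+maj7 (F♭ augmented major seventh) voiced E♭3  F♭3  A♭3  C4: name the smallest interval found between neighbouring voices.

m2

Adjacent intervals: E♭3→F♭3 = minor second; F♭3→A♭3 = major third; A♭3→C4 = major third.
The smallest is E♭3 to F♭3, a minor second (1 semitone).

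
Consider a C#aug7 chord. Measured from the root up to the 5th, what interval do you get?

The chord tones of C#aug7 are C# E# G## B.
Root = C#; 5th = G##.
C# up to G## is 8 semitones, a half step wider than a perfect fifth, so the interval is augmented.

augmented fifth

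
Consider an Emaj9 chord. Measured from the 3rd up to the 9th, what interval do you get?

minor seventh

E major ninth: E-G#-B-D#-F#.
So we need the interval from G# up to F#.
G# up to F# is 10 semitones, a half step narrower than a major seventh, so the interval is minor.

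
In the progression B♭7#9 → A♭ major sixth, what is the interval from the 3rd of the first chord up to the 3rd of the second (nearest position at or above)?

B♭7#9 has D as its 3rd, and A♭ major sixth has C as its 3rd.
From D to C: 10 semitones over a seventh = minor.

minor seventh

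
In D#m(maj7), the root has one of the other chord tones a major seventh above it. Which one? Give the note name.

C##

D#mM7 (D# minor-major seventh): D#, F#, A#, C##.
The root is D#. A major seventh above D# is C##.
C## is the chord's 7th.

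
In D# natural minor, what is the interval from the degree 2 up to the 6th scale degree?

diminished 5th

The scale runs D# E# F# G# A# B C#.
The degree 2 is E# and the scale degree 6 is B.
E# up to B is 6 semitones, a half step narrower than a perfect fifth, so the interval is diminished.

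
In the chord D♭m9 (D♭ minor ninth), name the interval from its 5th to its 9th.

perfect fifth

D♭m9 (D♭ minor ninth) is spelled D♭, F♭, A♭, C♭, E♭.
So we need the interval from A♭ up to E♭.
Counting 5 letters and 7 half steps from A♭ gives a perfect fifth.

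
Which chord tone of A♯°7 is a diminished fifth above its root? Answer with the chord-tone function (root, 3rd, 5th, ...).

5th

The chord tones of A♯°7 are A♯, C♯, E, G.
The root is A♯. A diminished fifth above A♯ is E.
E is the chord's 5th.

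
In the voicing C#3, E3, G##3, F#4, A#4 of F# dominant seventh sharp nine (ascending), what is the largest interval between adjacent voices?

Adjacent intervals: C#3→E3 = minor third; E3→G##3 = augmented third; G##3→F#4 = diminished seventh; F#4→A#4 = major third.
The largest is G##3 to F#4, a diminished seventh (9 semitones).

diminished seventh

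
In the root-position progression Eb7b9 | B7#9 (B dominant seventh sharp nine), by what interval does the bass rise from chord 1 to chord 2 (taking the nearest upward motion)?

The roots are Eb and B.
From Eb to B: 8 semitones over a fifth = augmented.

augmented fifth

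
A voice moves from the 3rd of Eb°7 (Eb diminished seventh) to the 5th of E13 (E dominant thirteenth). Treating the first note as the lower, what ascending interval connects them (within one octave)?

Eb°7 (Eb diminished seventh) has Gb as its 3rd, and E13 (E dominant thirteenth) has B as its 5th.
Gb up to B is 5 semitones, a half step wider than a major third, so the interval is augmented.

augmented third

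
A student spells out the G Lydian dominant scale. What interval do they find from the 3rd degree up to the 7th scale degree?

Spelling the G Lydian dominant scale: G A B C# D E F.
The 3rd degree is B and the 7th degree is F.
5 letter names make it a fifth; at 6 semitones (a half step narrower than perfect) the quality is diminished.

diminished fifth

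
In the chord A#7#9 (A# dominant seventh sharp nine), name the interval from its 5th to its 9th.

The chord tones of A#7#9 are A#–C##–E#–G#–B##.
5th = E#; 9th = B##.
5 letter names make it a fifth; at 8 semitones (a half step wider than perfect) the quality is augmented.

augmented fifth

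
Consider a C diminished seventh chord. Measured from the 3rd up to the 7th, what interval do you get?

Spelling the chord: C-Eb-Gb-Bbb.
That puts Eb below Bbb.
Eb up to Bbb is 6 semitones, a half step narrower than a perfect fifth, so the interval is diminished.

diminished fifth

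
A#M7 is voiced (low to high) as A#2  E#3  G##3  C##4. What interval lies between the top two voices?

perfect fourth

Those voices are G##3 and C##4.
Counting 4 letters and 5 half steps from G## gives a perfect fourth.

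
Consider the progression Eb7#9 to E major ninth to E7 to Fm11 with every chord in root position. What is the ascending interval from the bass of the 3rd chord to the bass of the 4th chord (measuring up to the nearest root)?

The roots are E and F.
From E to F: 1 semitone over a second = minor.

m2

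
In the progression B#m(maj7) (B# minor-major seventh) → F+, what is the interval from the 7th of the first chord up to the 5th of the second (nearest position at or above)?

diminished 3rd

The 7th of B#m(maj7) (B# minor-major seventh) is A##; the 5th of F+ is C#.
A## up to C# is 2 semitones, a whole step narrower than a major third, so the interval is diminished.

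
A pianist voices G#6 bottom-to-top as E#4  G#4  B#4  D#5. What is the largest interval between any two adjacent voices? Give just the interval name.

major 3rd

Adjacent intervals: E#4→G#4 = minor third; G#4→B#4 = major third; B#4→D#5 = minor third.
The largest is G#4 to B#4, a major third (4 semitones).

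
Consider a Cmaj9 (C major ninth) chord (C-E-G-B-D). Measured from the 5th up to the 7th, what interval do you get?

5th = G; 7th = B.
G up to B spans 3 letter names and 4 semitones — a major third.

major third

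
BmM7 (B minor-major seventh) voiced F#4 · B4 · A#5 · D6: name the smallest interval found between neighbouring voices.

Adjacent intervals: F#4→B4 = perfect fourth; B4→A#5 = major seventh; A#5→D6 = diminished fourth.
The smallest is A#5 to D6, a diminished fourth (4 semitones).

d4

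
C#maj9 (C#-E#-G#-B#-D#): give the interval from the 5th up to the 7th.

5th = G#; 7th = B#.
G# up to B# spans 3 letter names and 4 semitones — a major third.

major third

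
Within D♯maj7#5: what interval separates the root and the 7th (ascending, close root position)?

Spelling the chord: D♯-F𝄪-A𝄪-C𝄪.
The root is D♯ and the 7th is C𝄪.
Counting 7 letters and 11 half steps from D♯ gives a major seventh.

major seventh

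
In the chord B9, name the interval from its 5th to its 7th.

m3

B dominant ninth is spelled B-D♯-F♯-A-C♯.
5th = F♯; 7th = A.
From F♯ to A: 3 semitones over a third = minor.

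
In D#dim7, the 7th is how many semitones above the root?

D#°7 is spelled D#–F#–A–C.
D# to C is a diminished seventh: 9 semitones.

9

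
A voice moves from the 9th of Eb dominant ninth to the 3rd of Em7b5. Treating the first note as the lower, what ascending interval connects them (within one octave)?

The 9th of Eb dominant ninth is F; the 3rd of Em7b5 is G.
From F to G is 2 semitones, exactly the major second.

major second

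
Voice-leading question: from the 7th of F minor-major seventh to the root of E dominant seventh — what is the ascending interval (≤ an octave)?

P1

The 7th of F minor-major seventh is E; the root of E dominant seventh is E.
Counting 1 letters and 0 half steps from E gives a perfect unison.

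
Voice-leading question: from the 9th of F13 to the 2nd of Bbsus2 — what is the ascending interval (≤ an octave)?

P4

The 9th of F13 is G; the 2nd of Bbsus2 is C.
Counting 4 letters and 5 half steps from G gives a perfect fourth.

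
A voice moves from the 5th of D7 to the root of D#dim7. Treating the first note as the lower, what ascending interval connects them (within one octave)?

augmented fourth

D7 has A as its 5th, and D#dim7 has D# as its root.
A up to D# is 6 semitones, a half step wider than a perfect fourth, so the interval is augmented.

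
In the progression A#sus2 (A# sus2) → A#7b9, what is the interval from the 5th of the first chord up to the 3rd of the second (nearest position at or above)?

major sixth

The 5th of A#sus2 (A# sus2) is E#; the 3rd of A#7b9 is C##.
From E# to C## is 9 semitones, exactly the major sixth.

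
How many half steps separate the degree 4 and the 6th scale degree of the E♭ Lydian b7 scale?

The scale is E♭ F G A B♭ C D♭.
A up to C is a minor third — 3 semitones.

3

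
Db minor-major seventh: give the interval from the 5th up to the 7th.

DbmM7: Db, Fb, Ab, C.
So we need the interval from Ab up to C.
Counting 3 letters and 4 half steps from Ab gives a major third.

M3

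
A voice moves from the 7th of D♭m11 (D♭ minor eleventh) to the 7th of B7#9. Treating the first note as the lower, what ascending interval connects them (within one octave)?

The 7th of D♭m11 (D♭ minor eleventh) is C♭; the 7th of B7#9 is A.
6 letter names make it a sixth; at 10 semitones (a half step wider than major) the quality is augmented.

A6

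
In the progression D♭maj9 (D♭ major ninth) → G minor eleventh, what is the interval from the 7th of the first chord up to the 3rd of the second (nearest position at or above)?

D♭maj9 (D♭ major ninth) has C as its 7th, and G minor eleventh has B♭ as its 3rd.
7 letter names make it a seventh; at 10 semitones (a half step narrower than major) the quality is minor.

minor seventh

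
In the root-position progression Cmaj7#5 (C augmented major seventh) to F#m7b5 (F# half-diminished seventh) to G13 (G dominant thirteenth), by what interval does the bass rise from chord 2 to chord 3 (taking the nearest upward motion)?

The roots are F# and G.
From F# to G: 1 semitone over a second = minor.

minor second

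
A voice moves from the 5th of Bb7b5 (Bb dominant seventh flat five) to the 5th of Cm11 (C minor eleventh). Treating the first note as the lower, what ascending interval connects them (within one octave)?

The 5th of Bb7b5 (Bb dominant seventh flat five) is Fb; the 5th of Cm11 (C minor eleventh) is G.
Fb up to G is 3 semitones, a half step wider than a major second, so the interval is augmented.

augmented 2nd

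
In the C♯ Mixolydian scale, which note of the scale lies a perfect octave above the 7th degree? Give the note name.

The scale is C♯ D♯ E♯ F♯ G♯ A♯ B.
The 7th degree is B; a perfect octave above that is B — scale degree 7.

B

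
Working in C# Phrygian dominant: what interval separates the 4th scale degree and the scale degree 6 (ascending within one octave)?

m3

The scale runs C# D E# F# G# A B.
The 4th scale degree is F# and the 6th scale degree is A.
3 letter names make it a third; at 3 semitones (a half step narrower than major) the quality is minor.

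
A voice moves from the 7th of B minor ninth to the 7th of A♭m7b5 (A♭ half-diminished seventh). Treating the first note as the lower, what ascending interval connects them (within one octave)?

diminished 7th

The 7th of B minor ninth is A; the 7th of A♭m7b5 (A♭ half-diminished seventh) is G♭.
From A to G♭: 9 semitones over a seventh = diminished.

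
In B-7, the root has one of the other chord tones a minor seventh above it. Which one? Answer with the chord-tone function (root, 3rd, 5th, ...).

B-7 (B minor seventh): B–D–F♯–A.
The root is B. A minor seventh above B is A.
A is the chord's 7th.

7th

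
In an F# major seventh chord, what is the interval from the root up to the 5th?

F# major seventh is spelled F#–A#–C#–E#.
The root is F# and the 5th is C#.
F# up to C# spans 5 letter names and 7 semitones — a perfect fifth.

P5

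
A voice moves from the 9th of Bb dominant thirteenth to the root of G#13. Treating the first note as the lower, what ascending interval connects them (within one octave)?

The 9th of Bb dominant thirteenth is C; the root of G#13 is G#.
C up to G# is 8 semitones, a half step wider than a perfect fifth, so the interval is augmented.

A5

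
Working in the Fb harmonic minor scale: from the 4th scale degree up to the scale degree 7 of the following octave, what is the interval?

augmented eleventh

Spelling the Fb harmonic minor scale: Fb Gb Abb Bbb Cb Dbb Eb.
So we need the interval from Bbb up to Eb.
From Bbb to Eb: 18 semitones over an eleventh = augmented.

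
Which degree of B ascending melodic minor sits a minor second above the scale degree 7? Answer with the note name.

B

The scale is B C# D E F# G# A#.
The scale degree 7 is A#; a minor second above that is B — scale degree 1.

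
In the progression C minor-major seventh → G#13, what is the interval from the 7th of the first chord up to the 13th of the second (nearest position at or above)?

The 7th of C minor-major seventh is B; the 13th of G#13 is E#.
4 letter names make it a fourth; at 6 semitones (a half step wider than perfect) the quality is augmented.

augmented fourth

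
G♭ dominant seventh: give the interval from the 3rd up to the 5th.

G♭7: G♭–B♭–D♭–F♭.
That puts B♭ below D♭.
From B♭ to D♭: 3 semitones over a third = minor.

minor 3rd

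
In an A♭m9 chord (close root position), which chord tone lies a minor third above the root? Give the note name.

Cb

The chord tones of A♭ minor ninth are A♭-C♭-E♭-G♭-B♭.
The root is A♭. A minor third above A♭ is C♭.
C♭ is the chord's 3rd.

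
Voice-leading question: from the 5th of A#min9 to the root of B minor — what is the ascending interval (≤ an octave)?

diminished fifth

A#min9 has E# as its 5th, and B minor has B as its root.
5 letter names make it a fifth; at 6 semitones (a half step narrower than perfect) the quality is diminished.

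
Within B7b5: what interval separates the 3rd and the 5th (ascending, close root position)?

d3

The chord tones of B dominant seventh flat five are B–D#–F–A.
The 3rd is D# and the 5th is F.
From D# to F: 2 semitones over a third = diminished.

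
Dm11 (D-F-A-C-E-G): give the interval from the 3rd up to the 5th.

major third

3rd = F; 5th = A.
Counting 3 letters and 4 half steps from F gives a major third.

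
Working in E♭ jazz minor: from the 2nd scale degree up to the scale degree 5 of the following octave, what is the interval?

E♭ melodic minor: E♭ F G♭ A♭ B♭ C D.
So we need the interval from F up to B♭.
F up to B♭ spans 11 letter names and 17 semitones — a perfect eleventh.

perfect 11th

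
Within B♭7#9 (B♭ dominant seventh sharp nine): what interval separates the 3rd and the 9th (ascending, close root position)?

B♭7#9: B♭-D-F-A♭-C♯.
3rd = D; 9th = C♯.
Counting 7 letters and 11 half steps from D gives a major seventh.

major seventh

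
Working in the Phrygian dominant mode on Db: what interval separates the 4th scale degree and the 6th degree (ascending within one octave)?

Spelling the Phrygian dominant mode on Db: Db Ebb F Gb Ab Bbb Cb.
The 4th scale degree is Gb and the 6th degree is Bbb.
3 letter names make it a third; at 3 semitones (a half step narrower than major) the quality is minor.

minor third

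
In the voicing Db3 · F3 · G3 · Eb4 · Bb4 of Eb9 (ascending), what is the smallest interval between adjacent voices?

Adjacent intervals: Db3→F3 = major third; F3→G3 = major second; G3→Eb4 = minor sixth; Eb4→Bb4 = perfect fifth.
The smallest is F3 to G3, a major second (2 semitones).

major second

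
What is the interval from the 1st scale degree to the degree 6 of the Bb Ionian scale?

Spelling the Bb Ionian scale: Bb C D Eb F G A.
The 1st scale degree is Bb and the degree 6 is G.
Counting 6 letters and 9 half steps from Bb gives a major sixth.

M6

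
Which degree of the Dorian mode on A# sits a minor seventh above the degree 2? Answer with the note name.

The scale is A# B# C# D# E# F## G#.
The degree 2 is B#; a minor seventh above that is A# — scale degree 1.

A#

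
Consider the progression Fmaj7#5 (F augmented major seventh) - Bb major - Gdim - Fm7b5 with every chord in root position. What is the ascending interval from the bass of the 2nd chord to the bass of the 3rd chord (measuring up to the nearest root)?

major sixth

The roots are Bb and G.
Counting 6 letters and 9 half steps from Bb gives a major sixth.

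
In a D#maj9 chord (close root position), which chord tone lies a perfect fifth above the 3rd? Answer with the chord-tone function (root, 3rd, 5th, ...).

D#maj9 is spelled D#, F##, A#, C##, E#.
The 3rd is F##. A perfect fifth above F## is C##.
C## is the chord's 7th.

7th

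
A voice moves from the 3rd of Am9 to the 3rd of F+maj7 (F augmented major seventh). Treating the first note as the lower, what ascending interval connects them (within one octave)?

The 3rd of Am9 is C; the 3rd of F+maj7 (F augmented major seventh) is A.
From C to A is 9 semitones, exactly the major sixth.

M6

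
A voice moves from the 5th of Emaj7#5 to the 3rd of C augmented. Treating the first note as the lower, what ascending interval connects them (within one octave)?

diminished fourth

The 5th of Emaj7#5 is B#; the 3rd of C augmented is E.
B# up to E is 4 semitones, a half step narrower than a perfect fourth, so the interval is diminished.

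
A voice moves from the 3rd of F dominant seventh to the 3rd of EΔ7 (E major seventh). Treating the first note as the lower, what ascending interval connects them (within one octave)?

The 3rd of F dominant seventh is A; the 3rd of EΔ7 (E major seventh) is G#.
A up to G# spans 7 letter names and 11 semitones — a major seventh.

major seventh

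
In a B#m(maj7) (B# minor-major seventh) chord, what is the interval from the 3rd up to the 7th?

augmented 5th

B#mM7 (B# minor-major seventh) is spelled B#-D#-F##-A##.
The 3rd is D# and the 7th is A##.
From D# to A##: 8 semitones over a fifth = augmented.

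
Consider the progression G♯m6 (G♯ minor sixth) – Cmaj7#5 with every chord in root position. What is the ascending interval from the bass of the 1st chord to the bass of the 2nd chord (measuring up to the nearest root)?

diminished fourth

The roots are G♯ and C.
4 letter names make it a fourth; at 4 semitones (a half step narrower than perfect) the quality is diminished.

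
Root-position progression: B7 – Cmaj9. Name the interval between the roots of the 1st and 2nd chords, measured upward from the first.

The roots are B and C.
2 letter names make it a second; at 1 semitone (a half step narrower than major) the quality is minor.

minor 2nd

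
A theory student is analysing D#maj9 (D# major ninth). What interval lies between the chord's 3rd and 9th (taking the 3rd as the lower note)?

minor seventh

D#maj9: D#, F##, A#, C##, E#.
So we need the interval from F## up to E#.
From F## to E#: 10 semitones over a seventh = minor.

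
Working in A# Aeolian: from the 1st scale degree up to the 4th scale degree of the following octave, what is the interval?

Spelling A# Aeolian: A# B# C# D# E# F# G#.
The 1st scale degree is A# and the 4th degree (up an octave) is D#.
From A# to D# is 17 semitones, exactly the perfect eleventh.

P11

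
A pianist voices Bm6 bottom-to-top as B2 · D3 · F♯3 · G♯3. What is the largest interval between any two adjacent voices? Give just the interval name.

Adjacent intervals: B2→D3 = minor third; D3→F♯3 = major third; F♯3→G♯3 = major second.
The largest is D3 to F♯3, a major third (4 semitones).

major 3rd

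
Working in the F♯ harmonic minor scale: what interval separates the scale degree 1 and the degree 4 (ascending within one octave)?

perfect 4th

Spelling the F♯ harmonic minor scale: F♯ G♯ A B C♯ D E♯.
So we need the interval from F♯ up to B.
Counting 4 letters and 5 half steps from F♯ gives a perfect fourth.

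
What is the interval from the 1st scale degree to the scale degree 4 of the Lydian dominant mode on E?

augmented fourth

E lydian dominant: E F♯ G♯ A♯ B C♯ D.
1st scale degree = E; scale degree 4 = A♯.
E up to A♯ is 6 semitones, a half step wider than a perfect fourth, so the interval is augmented.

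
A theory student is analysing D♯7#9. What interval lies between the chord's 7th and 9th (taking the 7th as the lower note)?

augmented third

D♯7#9 is spelled D♯ F𝄪 A♯ C♯ E𝄪.
7th = C♯; 9th = E𝄪.
C♯ up to E𝄪 is 5 semitones, a half step wider than a major third, so the interval is augmented.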